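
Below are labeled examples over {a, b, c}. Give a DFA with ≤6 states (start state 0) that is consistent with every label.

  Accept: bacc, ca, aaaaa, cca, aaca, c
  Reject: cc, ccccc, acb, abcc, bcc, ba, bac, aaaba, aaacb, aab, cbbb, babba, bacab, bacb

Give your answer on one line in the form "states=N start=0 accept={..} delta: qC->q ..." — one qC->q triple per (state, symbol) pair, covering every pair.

State merging on the prefix tree: take the shortest (then alphabetical) example prefix whose next move is undefined and point that move at state 0, else 1, else 2, ...; a target is out if some Accept/Reject pair would then sit in one state with the same input left (inseparable). If every existing state is out, open a new one.
a: 0a undefined. 0a->0: ok.
b: 0b undefined. 0b->0: no, bacc/cc meet in 0 with "cc" left. Open state 1: 0b->1.
c: 0c undefined. 0c->0: no, ca/cc meet in 0. 0c->1: no, ca/ba meet in 1 with "a" left. Open state 2: 0c->2.
ba: 1a undefined. 1a->0: no, bacc/cc meet in 2 with "c" left. 1a->1: no, bacc/abcc meet in 1 with "cc" left. 1a->2: no, c/ba meet in 2. Open state 3: 1a->3.
bc: 1c undefined. 1c->0: no, c/abcc meet in 2. 1c->1: ok.
ca: 2a undefined. 2a->0: ok.
cb: 2b undefined. 2b->0: no, ca/acb meet in 0. 2b->1: ok.
cc: 2c undefined. 2c->0: no, ca/cc meet in 0. 2c->1: no, cca/ba meet in 3. 2c->2: no, c/cc meet in 2. 2c->3: ok.
bab: 3b undefined. 3b->0: ok.
bac: 3c undefined. 3c->0: no, ca/bac meet in 0. 3c->1: no, bacc/ccccc meet in 1. 3c->2: no, bacc/cc meet in 3. 3c->3: no, bacc/cc meet in 3. Open state 4: 3c->4.
cbb: 1b undefined. 1b->0: ok.
cca: 3a undefined. 3a->0: ok.
baca: 4a undefined. 4a->0: ok.
bacb: 4b undefined. 4b->0: no, ca/bacb meet in 0. 4b->1: ok.
bacc: 4c undefined. 4c->0: no, c/ccccc meet in 2. 4c->1: no, bacc/ccccc meet in 1. 4c->2: ok.
All examples now run through 5 states with every (state, symbol) defined. Accept strings end in {0,2}, Reject strings end in {1,3,4}; accept={0,2}.

states=5 start=0 accept={0,2} delta: 0a->0 0b->1 0c->2 1a->3 1b->0 1c->1 2a->0 2b->1 2c->3 3a->0 3b->0 3c->4 4a->0 4b->1 4c->2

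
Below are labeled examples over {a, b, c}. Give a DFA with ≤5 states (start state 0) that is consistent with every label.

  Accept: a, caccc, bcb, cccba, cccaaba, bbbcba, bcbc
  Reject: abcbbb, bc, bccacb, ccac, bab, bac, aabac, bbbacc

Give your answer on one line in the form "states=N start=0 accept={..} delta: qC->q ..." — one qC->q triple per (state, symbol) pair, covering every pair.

Fold the examples into a partial DFA from state 0: repeatedly fix the first undefined (state, symbol) met by the shortest-then-alphabetical prefix, trying targets in increasing order and rejecting any under which an Accept and a Reject string meet in one state with the same remainder; add a state when all current targets are rejected. Accepting states are where Accept strings end.
a: 0a undefined. 0a->0: ok.
b: 0b undefined. 0b->0: no, a/bab meet in 0. Open state 1: 0b->1.
c: 0c undefined. 0c->0: no, a/ccac meet in 0. 0c->1: ok.
ba: 1a undefined. 1a->0: ok.
bb: 1b undefined. 1b->0: ok.
bc: 1c undefined. 1c->0: no, a/bc meet in 0. 1c->1: no, a/abcbbb meet in 0. Open state 2: 1c->2.
bcb: 2b undefined. 2b->0: no, a/abcbbb meet in 0. 2b->1: no, bcb/abcbbb meet in 1. 2b->2: no, bcb/abcbbb meet in 2. Open state 3: 2b->3.
bcc: 2c undefined. 2c->0: no, a/bccacb meet in 0. 2c->1: no, a/bccacb meet in 0. 2c->2: no, caccc/bc meet in 2. 2c->3: ok.
cca: 2a undefined. 2a->0: ok.
bcbc: 3c undefined. 3c->0: ok.
bcca: 3a undefined. 3a->0: no, a/bccacb meet in 0. 3a->1: no, caccc/bccacb meet in 3. 3a->2: no, bbbcba/bc meet in 2. 3a->3: ok.
cccb: 3b undefined. 3b->0: ok.
All examples now run through 4 states with every (state, symbol) defined. Accept strings end in {0,3}, Reject strings end in {1,2}; accept={0,3}.

states=4 start=0 accept={0,3} delta: 0a->0 0b->1 0c->1 1a->0 1b->0 1c->2 2a->0 2b->3 2c->3 3a->3 3b->0 3c->0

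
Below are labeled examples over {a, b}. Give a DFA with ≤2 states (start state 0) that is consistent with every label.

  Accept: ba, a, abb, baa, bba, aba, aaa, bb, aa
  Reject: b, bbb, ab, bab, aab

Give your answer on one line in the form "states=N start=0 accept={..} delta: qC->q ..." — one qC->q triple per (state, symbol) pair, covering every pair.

Grow the machine one transition at a time. Run the examples from 0; the earliest place one falls off (shortest prefix, ties alphabetical) gets sent to the lowest-numbered state that keeps every Accept/Reject pair distinguishable — a pair clashes when both reach the same state with identical unread suffix — and to a fresh state only if none does.
a: 0a undefined. 0a->0: ok.
b: 0b undefined. 0b->0: no, ba/b meet in 0. Open state 1: 0b->1.
ba: 1a undefined. 1a->0: ok.
bb: 1b undefined. 1b->0: ok.
All examples now run through 2 states with every (state, symbol) defined. Accept strings end in {0}, Reject strings end in {1}; accept={0}.

states=2 start=0 accept={0} delta: 0a->0 0b->1 1a->0 1b->0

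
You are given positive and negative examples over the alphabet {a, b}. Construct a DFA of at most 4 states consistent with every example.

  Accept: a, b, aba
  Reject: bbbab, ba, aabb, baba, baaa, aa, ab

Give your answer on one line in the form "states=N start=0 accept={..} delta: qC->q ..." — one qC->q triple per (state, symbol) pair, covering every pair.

Fold the examples into a partial DFA from state 0: repeatedly fix the first undefined (state, symbol) met by the shortest-then-alphabetical prefix, trying targets in increasing order and rejecting any under which an Accept and a Reject string meet in one state with the same remainder; add a state when all current targets are rejected. Accepting states are where Accept strings end.
a: 0a undefined. 0a->0: no, a/aa meet in 0. Open state 1: 0a->1.
b: 0b undefined. 0b->0: no, a/ba meet in 1. 0b->1: ok.
aa: 1a undefined. 1a->0: ok.
ab: 1b undefined. 1b->0: no, a/bbbab meet in 1. 1b->1: no, a/bbbab meet in 1. Open state 2: 1b->2.
aba: 2a undefined. 2a->0: no, aba/ba meet in 0. 2a->1: ok.
bbb: 2b undefined. 2b->0: ok.
All examples now run through 3 states with every (state, symbol) defined. Accept strings end in {1}, Reject strings end in {0,2}; accept={1}.

states=3 start=0 accept={1} delta: 0a->1 0b->1 1a->0 1b->2 2a->1 2b->0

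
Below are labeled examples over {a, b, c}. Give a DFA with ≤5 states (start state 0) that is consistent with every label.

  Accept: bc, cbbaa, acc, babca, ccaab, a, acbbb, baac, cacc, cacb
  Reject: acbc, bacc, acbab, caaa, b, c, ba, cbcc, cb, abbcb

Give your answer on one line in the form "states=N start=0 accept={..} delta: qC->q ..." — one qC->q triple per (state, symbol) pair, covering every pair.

states=5 start=0 accept={0,4} delta: 0a->0 0b->1 0c->2 1a->1 1b->1 1c->0 2a->2 2b->3 2c->4 3a->0 3b->4 3c->3 4a->4 4b->0 4c->0

Fold the examples into a partial DFA from state 0: repeatedly fix the first undefined (state, symbol) met by the shortest-then-alphabetical prefix, trying targets in increasing order and rejecting any under which an Accept and a Reject string meet in one state with the same remainder; add a state when all current targets are rejected. Accepting states are where Accept strings end.
a: 0a undefined. 0a->0: ok.
b: 0b undefined. 0b->0: no, bc/c meet in 0 with "c" left. Open state 1: 0b->1.
c: 0c undefined. 0c->0: no, bc/acbc meet in 1 with "c" left. 0c->1: no, cacc/bacc meet in 1 with "acc" left. Open state 2: 0c->2.
ba: 1a undefined. 1a->0: no, acc/bacc meet in 2 with "c" left. 1a->1: ok.
bc: 1c undefined. 1c->0: ok.
ca: 2a undefined. 2a->0: no, bc/caaa meet in 0. 2a->1: no, cacc/bacc meet in 2. 2a->2: ok.
cb: 2b undefined. 2b->0: no, bc/cb meet in 0. 2b->1: no, bc/acbc meet in 0. 2b->2: no, cbbaa/bacc meet in 2. Open state 3: 2b->3.
cc: 2c undefined. 2c->0: no, ccaab/b meet in 1. 2c->1: no, acc/b meet in 1. 2c->2: no, acc/bacc meet in 2. 2c->3: no, acc/cb meet in 3. Open state 4: 2c->4.
abb: 1b undefined. 1b->0: no, babca/bacc meet in 2. 1b->1: ok.
cbb: 3b undefined. 3b->0: no, acbbb/b meet in 1. 3b->1: no, cbbaa/b meet in 1. 3b->2: no, cbbaa/bacc meet in 2. 3b->3: no, acbbb/cb meet in 3. 3b->4: ok.
cbc: 3c undefined. 3c->0: no, bc/acbc meet in 0. 3c->1: no, bc/cbcc meet in 0. 3c->2: no, acc/cbcc meet in 4. 3c->3: ok.
cca: 4a undefined. 4a->0: no, ccaab/b meet in 1. 4a->1: no, cbbaa/b meet in 1. 4a->2: no, cbbaa/bacc meet in 2. 4a->3: no, ccaab/acbab meet in 3 with "ab" left. 4a->4: ok.
acba: 3a undefined. 3a->0: ok.
cacb: 4b undefined. 4b->0: ok.
cacc: 4c undefined. 4c->0: ok.
All examples now run through 5 states with every (state, symbol) defined. Accept strings end in {0,4}, Reject strings end in {1,2,3}; accept={0,4}.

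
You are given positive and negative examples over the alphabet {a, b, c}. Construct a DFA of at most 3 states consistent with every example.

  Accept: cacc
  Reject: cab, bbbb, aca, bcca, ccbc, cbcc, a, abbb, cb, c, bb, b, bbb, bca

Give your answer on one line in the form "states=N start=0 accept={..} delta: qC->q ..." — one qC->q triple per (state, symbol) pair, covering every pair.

Fold the examples into a partial DFA from state 0: repeatedly fix the first undefined (state, symbol) met by the shortest-then-alphabetical prefix, trying targets in increasing order and rejecting any under which an Accept and a Reject string meet in one state with the same remainder; add a state when all current targets are rejected. Accepting states are where Accept strings end.
a: 0a undefined. 0a->0: ok.
b: 0b undefined. 0b->0: ok.
c: 0c undefined. 0c->0: no, cacc/cab meet in 0. Open state 1: 0c->1.
ca: 1a undefined. 1a->0: ok.
cb: 1b undefined. 1b->0: no, cacc/cbcc meet in 1 with "c" left. 1b->1: ok.
cc: 1c undefined. 1c->0: no, cacc/cab meet in 0. 1c->1: no, cacc/ccbc meet in 1. Open state 2: 1c->2.
ccb: 2b undefined. 2b->0: ok.
bcca: 2a undefined. 2a->0: ok.
cbcc: 2c undefined. 2c->0: ok.
All examples now run through 3 states with every (state, symbol) defined. Accept strings end in {2}, Reject strings end in {0,1}; accept={2}.

states=3 start=0 accept={2} delta: 0a->0 0b->0 0c->1 1a->0 1b->1 1c->2 2a->0 2b->0 2c->0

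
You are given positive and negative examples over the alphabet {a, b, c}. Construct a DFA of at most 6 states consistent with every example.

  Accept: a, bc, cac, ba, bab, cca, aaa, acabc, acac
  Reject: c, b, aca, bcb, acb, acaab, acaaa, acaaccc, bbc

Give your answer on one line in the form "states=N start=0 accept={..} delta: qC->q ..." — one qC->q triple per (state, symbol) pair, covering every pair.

Fold the examples into a partial DFA from state 0: repeatedly fix the first undefined (state, symbol) met by the shortest-then-alphabetical prefix, trying targets in increasing order and rejecting any under which an Accept and a Reject string meet in one state with the same remainder; add a state when all current targets are rejected. Accepting states are where Accept strings end.
a: 0a undefined. 0a->0: ok.
b: 0b undefined. 0b->0: no, a/b meet in 0. Open state 1: 0b->1.
c: 0c undefined. 0c->0: no, a/c meet in 0. 0c->1: no, ba/aca meet in 1 with "a" left. Open state 2: 0c->2.
ba: 1a undefined. 1a->0: no, bab/b meet in 1. 1a->1: no, ba/b meet in 1. 1a->2: no, ba/c meet in 2. Open state 3: 1a->3.
bb: 1b undefined. 1b->0: ok.
bc: 1c undefined. 1c->0: ok.
ca: 2a undefined. 2a->0: no, a/aca meet in 0. 2a->1: no, bab/acaab meet in 3 with "b" left. 2a->2: ok.
cc: 2c undefined. 2c->0: no, a/acaaccc meet in 0. 2c->1: no, cac/b meet in 1. 2c->2: no, cac/c meet in 2. 2c->3: ok.
acb: 2b undefined. 2b->0: no, a/acb meet in 0. 2b->1: ok.
bab: 3b undefined. 3b->0: ok.
cca: 3a undefined. 3a->0: ok.
acaacc: 3c undefined. 3c->0: ok.
All examples now run through 4 states with every (state, symbol) defined. Accept strings end in {0,3}, Reject strings end in {1,2}; accept={0,3}.

states=4 start=0 accept={0,3} delta: 0a->0 0b->1 0c->2 1a->3 1b->0 1c->0 2a->2 2b->1 2c->3 3a->0 3b->0 3c->0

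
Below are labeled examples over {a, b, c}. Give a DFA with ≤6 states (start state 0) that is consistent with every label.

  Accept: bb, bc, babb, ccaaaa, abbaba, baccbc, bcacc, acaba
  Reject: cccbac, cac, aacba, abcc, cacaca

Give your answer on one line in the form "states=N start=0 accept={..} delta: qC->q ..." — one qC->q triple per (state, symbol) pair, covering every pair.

Fold the examples into a partial DFA from state 0: repeatedly fix the first undefined (state, symbol) met by the shortest-then-alphabetical prefix, trying targets in increasing order and rejecting any under which an Accept and a Reject string meet in one state with the same remainder; add a state when all current targets are rejected. Accepting states are where Accept strings end.
a: 0a undefined. 0a->0: ok.
b: 0b undefined. 0b->0: ok.
c: 0c undefined. 0c->0: no, bb/cccbac meet in 0. Open state 1: 0c->1.
ca: 1a undefined. 1a->0: no, bb/cacaca meet in 0. 1a->1: no, acaba/aacba meet in 1 with "ba" left. Open state 2: 1a->2.
cc: 1c undefined. 1c->0: no, bb/abcc meet in 0. 1c->1: no, bc/abcc meet in 1. 1c->2: ok.
cac: 2c undefined. 2c->0: no, bb/cac meet in 0. 2c->1: no, bc/cac meet in 1. 2c->2: no, bcacc/cac meet in 2. Open state 3: 2c->3.
cca: 2a undefined. 2a->0: ok.
aacb: 1b undefined. 1b->0: no, bb/aacba meet in 0. 1b->1: ok.
acab: 2b undefined. 2b->0: ok.
caca: 3a undefined. 3a->0: ok.
cccb: 3b undefined. 3b->0: no, bc/cccbac meet in 1. 3b->1: ok.
bcacc: 3c undefined. 3c->0: ok.
All examples now run through 4 states with every (state, symbol) defined. Accept strings end in {0,1}, Reject strings end in {2,3}; accept={0,1}.

states=4 start=0 accept={0,1} delta: 0a->0 0b->0 0c->1 1a->2 1b->1 1c->2 2a->0 2b->0 2c->3 3a->0 3b->1 3c->0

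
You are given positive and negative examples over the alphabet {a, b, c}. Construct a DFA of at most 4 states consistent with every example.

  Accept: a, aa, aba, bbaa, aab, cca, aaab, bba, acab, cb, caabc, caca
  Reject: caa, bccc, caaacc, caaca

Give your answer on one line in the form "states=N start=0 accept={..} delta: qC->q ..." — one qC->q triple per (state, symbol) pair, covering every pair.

states=4 start=0 accept={0} delta: 0a->0 0b->0 0c->1 1a->2 1b->0 1c->0 2a->3 2b->0 2c->0 3a->1 3b->1 3c->1

Grow the machine one transition at a time. Run the examples from 0; the earliest place one falls off (shortest prefix, ties alphabetical) gets sent to the lowest-numbered state that keeps every Accept/Reject pair distinguishable — a pair clashes when both reach the same state with identical unread suffix — and to a fresh state only if none does.
a: 0a undefined. 0a->0: ok.
b: 0b undefined. 0b->0: ok.
c: 0c undefined. 0c->0: no, a/caa meet in 0. Open state 1: 0c->1.
ca: 1a undefined. 1a->0: no, a/caa meet in 0. 1a->1: no, cca/caaca meet in 1 with "ca" left. Open state 2: 1a->2.
cb: 1b undefined. 1b->0: ok.
cc: 1c undefined. 1c->0: ok.
caa: 2a undefined. 2a->0: no, a/caa meet in 0. 2a->1: no, a/caaca meet in 0. 2a->2: no, caca/caaca meet in 2 with "ca" left. Open state 3: 2a->3.
cac: 2c undefined. 2c->0: ok.
acab: 2b undefined. 2b->0: ok.
caaa: 3a undefined. 3a->0: no, a/caaacc meet in 0. 3a->1: ok.
caab: 3b undefined. 3b->0: no, caabc/bccc meet in 1. 3b->1: ok.
caac: 3c undefined. 3c->0: no, a/caaca meet in 0. 3c->1: ok.
All examples now run through 4 states with every (state, symbol) defined. Accept strings end in {0}, Reject strings end in {1,2,3}; accept={0}.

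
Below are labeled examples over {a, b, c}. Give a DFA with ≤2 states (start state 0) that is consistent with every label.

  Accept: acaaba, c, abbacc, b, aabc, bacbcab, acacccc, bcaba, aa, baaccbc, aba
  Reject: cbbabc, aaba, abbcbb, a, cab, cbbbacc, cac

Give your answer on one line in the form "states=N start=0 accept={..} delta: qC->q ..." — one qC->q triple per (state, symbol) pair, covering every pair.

Grow the machine one transition at a time. Run the examples from 0; the earliest place one falls off (shortest prefix, ties alphabetical) gets sent to the lowest-numbered state that keeps every Accept/Reject pair distinguishable — a pair clashes when both reach the same state with identical unread suffix — and to a fresh state only if none does.
a: 0a undefined. 0a->0: no, aa/a meet in 0. Open state 1: 0a->1.
b: 0b undefined. 0b->0: ok.
c: 0c undefined. 0c->0: ok.
aa: 1a undefined. 1a->0: ok.
ab: 1b undefined. 1b->0: no, c/cbbabc meet in 0. 1b->1: ok.
ac: 1c undefined. 1c->0: no, acaaba/aaba meet in 1. 1c->1: ok.
All examples now run through 2 states with every (state, symbol) defined. Accept strings end in {0}, Reject strings end in {1}; accept={0}.

states=2 start=0 accept={0} delta: 0a->1 0b->0 0c->0 1a->0 1b->1 1c->1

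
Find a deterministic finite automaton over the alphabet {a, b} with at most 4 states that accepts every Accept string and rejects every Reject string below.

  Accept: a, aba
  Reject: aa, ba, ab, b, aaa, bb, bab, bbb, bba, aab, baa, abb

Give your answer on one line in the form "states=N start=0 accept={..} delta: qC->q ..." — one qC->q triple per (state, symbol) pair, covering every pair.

states=3 start=0 accept={1} delta: 0a->1 0b->2 1a->2 1b->0 2a->2 2b->2

Fold the examples into a partial DFA from state 0: repeatedly fix the first undefined (state, symbol) met by the shortest-then-alphabetical prefix, trying targets in increasing order and rejecting any under which an Accept and a Reject string meet in one state with the same remainder; add a state when all current targets are rejected. Accepting states are where Accept strings end.
a: 0a undefined. 0a->0: no, a/aa meet in 0. Open state 1: 0a->1.
b: 0b undefined. 0b->0: no, a/ba meet in 1. 0b->1: no, a/b meet in 1. Open state 2: 0b->2.
aa: 1a undefined. 1a->0: no, a/aaa meet in 1. 1a->1: no, a/aa meet in 1. 1a->2: ok.
ab: 1b undefined. 1b->0: ok.
ba: 2a undefined. 2a->0: no, a/baa meet in 1. 2a->1: no, a/ba meet in 1. 2a->2: ok.
bb: 2b undefined. 2b->0: no, a/bba meet in 1. 2b->1: no, a/bb meet in 1. 2b->2: ok.
All examples now run through 3 states with every (state, symbol) defined. Accept strings end in {1}, Reject strings end in {0,2}; accept={1}.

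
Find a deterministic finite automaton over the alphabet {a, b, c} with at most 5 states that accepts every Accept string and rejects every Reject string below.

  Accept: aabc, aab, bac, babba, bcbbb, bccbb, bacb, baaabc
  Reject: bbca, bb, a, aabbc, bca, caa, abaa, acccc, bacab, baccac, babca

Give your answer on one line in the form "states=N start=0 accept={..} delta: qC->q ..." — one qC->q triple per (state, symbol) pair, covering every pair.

Grow the machine one transition at a time. Run the examples from 0; the earliest place one falls off (shortest prefix, ties alphabetical) gets sent to the lowest-numbered state that keeps every Accept/Reject pair distinguishable — a pair clashes when both reach the same state with identical unread suffix — and to a fresh state only if none does.
a: 0a undefined. 0a->0: ok.
b: 0b undefined. 0b->0: no, aabc/aabbc meet in 0 with "c" left. Open state 1: 0b->1.
c: 0c undefined. 0c->0: ok.
ba: 1a undefined. 1a->0: no, aab/bacab meet in 1. 1a->1: no, aab/abaa meet in 1. Open state 2: 1a->2.
bb: 1b undefined. 1b->0: ok.
bc: 1c undefined. 1c->0: no, aabc/bbca meet in 0. 1c->1: no, bcbbb/bbca meet in 0. 1c->2: ok.
baa: 2a undefined. 2a->0: ok.
bab: 2b undefined. 2b->0: no, bcbbb/bbca meet in 0. 2b->1: no, babba/bbca meet in 0. 2b->2: no, babba/bbca meet in 0. Open state 3: 2b->3.
bac: 2c undefined. 2c->0: no, aab/bacab meet in 1. 2c->1: no, bacb/bbca meet in 0. 2c->2: no, aab/bacab meet in 1. 2c->3: ok.
babb: 3b undefined. 3b->0: no, babba/bbca meet in 0. 3b->1: no, bcbbb/bbca meet in 0. 3b->2: no, babba/bbca meet in 0. 3b->3: ok.
babc: 3c undefined. 3c->0: ok.
baca: 3a undefined. 3a->0: no, aab/bacab meet in 1. 3a->1: ok.
All examples now run through 4 states with every (state, symbol) defined. Accept strings end in {1,2,3}, Reject strings end in {0}; accept={1,2,3}.

states=4 start=0 accept={1,2,3} delta: 0a->0 0b->1 0c->0 1a->2 1b->0 1c->2 2a->0 2b->3 2c->3 3a->1 3b->3 3c->0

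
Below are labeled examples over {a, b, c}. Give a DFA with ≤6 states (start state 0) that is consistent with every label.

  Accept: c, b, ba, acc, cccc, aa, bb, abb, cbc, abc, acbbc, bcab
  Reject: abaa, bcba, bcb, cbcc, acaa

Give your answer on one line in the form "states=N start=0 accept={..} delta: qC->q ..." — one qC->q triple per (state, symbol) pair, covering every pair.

states=4 start=0 accept={0,1,2} delta: 0a->0 0b->1 0c->1 1a->2 1b->1 1c->2 2a->3 2b->3 2c->3 3a->3 3b->0 3c->0

Fold the examples into a partial DFA from state 0: repeatedly fix the first undefined (state, symbol) met by the shortest-then-alphabetical prefix, trying targets in increasing order and rejecting any under which an Accept and a Reject string meet in one state with the same remainder; add a state when all current targets are rejected. Accepting states are where Accept strings end.
a: 0a undefined. 0a->0: ok.
b: 0b undefined. 0b->0: no, b/abaa meet in 0. Open state 1: 0b->1.
c: 0c undefined. 0c->0: no, c/acaa meet in 0. 0c->1: ok.
ba: 1a undefined. 1a->0: no, ba/abaa meet in 0. 1a->1: no, c/abaa meet in 1. Open state 2: 1a->2.
bb: 1b undefined. 1b->0: no, acc/cbcc meet in 1 with "c" left. 1b->1: ok.
bc: 1c undefined. 1c->0: no, c/bcb meet in 1. 1c->1: no, c/bcb meet in 1. 1c->2: ok.
bca: 2a undefined. 2a->0: no, aa/abaa meet in 0. 2a->1: no, c/abaa meet in 1. 2a->2: no, ba/abaa meet in 2. Open state 3: 2a->3.
bcb: 2b undefined. 2b->0: no, aa/bcba meet in 0. 2b->1: no, c/bcb meet in 1. 2b->2: no, ba/bcb meet in 2. 2b->3: ok.
ccc: 2c undefined. 2c->0: no, aa/cbcc meet in 0. 2c->1: no, c/cbcc meet in 1. 2c->2: no, ba/cbcc meet in 2. 2c->3: ok.
bcab: 3b undefined. 3b->0: ok.
bcba: 3a undefined. 3a->0: no, aa/bcba meet in 0. 3a->1: no, c/bcba meet in 1. 3a->2: no, ba/bcba meet in 2. 3a->3: ok.
cccc: 3c undefined. 3c->0: ok.
All examples now run through 4 states with every (state, symbol) defined. Accept strings end in {0,1,2}, Reject strings end in {3}; accept={0,1,2}.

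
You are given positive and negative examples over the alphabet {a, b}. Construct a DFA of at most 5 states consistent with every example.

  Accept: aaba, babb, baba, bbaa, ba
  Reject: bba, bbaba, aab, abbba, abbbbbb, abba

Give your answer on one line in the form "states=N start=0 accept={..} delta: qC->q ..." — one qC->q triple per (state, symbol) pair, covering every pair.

Grow the machine one transition at a time. Run the examples from 0; the earliest place one falls off (shortest prefix, ties alphabetical) gets sent to the lowest-numbered state that keeps every Accept/Reject pair distinguishable — a pair clashes when both reach the same state with identical unread suffix — and to a fresh state only if none does.
a: 0a undefined. 0a->0: ok.
b: 0b undefined. 0b->0: no, aaba/bba meet in 0. Open state 1: 0b->1.
ba: 1a undefined. 1a->0: ok.
bb: 1b undefined. 1b->0: no, aaba/bba meet in 0. 1b->1: no, aaba/bba meet in 0. Open state 2: 1b->2.
bba: 2a undefined. 2a->0: no, aaba/bba meet in 0. 2a->1: ok.
abbb: 2b undefined. 2b->0: no, aaba/abbba meet in 0. 2b->1: no, aaba/abbba meet in 0. 2b->2: no, babb/abbbbbb meet in 2. Open state 3: 2b->3.
abbba: 3a undefined. 3a->0: no, aaba/abbba meet in 0. 3a->1: ok.
abbbb: 3b undefined. 3b->0: no, babb/abbbbbb meet in 2. 3b->1: ok.
All examples now run through 4 states with every (state, symbol) defined. Accept strings end in {0,2}, Reject strings end in {1,3}; accept={0,2}.

states=4 start=0 accept={0,2} delta: 0a->0 0b->1 1a->0 1b->2 2a->1 2b->3 3a->1 3b->1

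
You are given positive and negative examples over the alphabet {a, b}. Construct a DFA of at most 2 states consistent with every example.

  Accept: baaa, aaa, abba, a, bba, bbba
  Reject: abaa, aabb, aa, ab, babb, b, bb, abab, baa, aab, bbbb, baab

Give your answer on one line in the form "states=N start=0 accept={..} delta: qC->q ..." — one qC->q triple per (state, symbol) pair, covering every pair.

states=2 start=0 accept={1} delta: 0a->1 0b->0 1a->0 1b->0

State merging on the prefix tree: take the shortest (then alphabetical) example prefix whose next move is undefined and point that move at state 0, else 1, else 2, ...; a target is out if some Accept/Reject pair would then sit in one state with the same input left (inseparable). If every existing state is out, open a new one.
a: 0a undefined. 0a->0: no, aaa/aa meet in 0. Open state 1: 0a->1.
b: 0b undefined. 0b->0: ok.
aa: 1a undefined. 1a->0: ok.
ab: 1b undefined. 1b->0: ok.
All examples now run through 2 states with every (state, symbol) defined. Accept strings end in {1}, Reject strings end in {0}; accept={1}.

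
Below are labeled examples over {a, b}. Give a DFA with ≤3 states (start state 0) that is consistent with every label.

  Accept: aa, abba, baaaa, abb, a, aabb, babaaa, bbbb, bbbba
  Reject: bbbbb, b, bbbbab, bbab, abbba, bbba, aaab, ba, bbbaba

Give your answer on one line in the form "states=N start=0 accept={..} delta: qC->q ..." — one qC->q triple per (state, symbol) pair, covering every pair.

states=3 start=0 accept={0} delta: 0a->0 0b->1 1a->2 1b->0 2a->0 2b->1

Fold the examples into a partial DFA from state 0: repeatedly fix the first undefined (state, symbol) met by the shortest-then-alphabetical prefix, trying targets in increasing order and rejecting any under which an Accept and a Reject string meet in one state with the same remainder; add a state when all current targets are rejected. Accepting states are where Accept strings end.
a: 0a undefined. 0a->0: ok.
b: 0b undefined. 0b->0: no, aa/bbbbb meet in 0. Open state 1: 0b->1.
ba: 1a undefined. 1a->0: no, aa/ba meet in 0. 1a->1: no, baaaa/b meet in 1. Open state 2: 1a->2.
bb: 1b undefined. 1b->0: ok.
baa: 2a undefined. 2a->0: ok.
bab: 2b undefined. 2b->0: no, aa/bbbaba meet in 0. 2b->1: ok.
All examples now run through 3 states with every (state, symbol) defined. Accept strings end in {0}, Reject strings end in {1,2}; accept={0}.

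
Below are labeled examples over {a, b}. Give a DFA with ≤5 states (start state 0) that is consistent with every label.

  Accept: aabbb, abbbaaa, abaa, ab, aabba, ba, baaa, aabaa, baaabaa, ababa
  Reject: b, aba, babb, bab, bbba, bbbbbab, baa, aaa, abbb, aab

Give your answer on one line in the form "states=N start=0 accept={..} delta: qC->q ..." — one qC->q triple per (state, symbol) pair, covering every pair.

Grow the machine one transition at a time. Run the examples from 0; the earliest place one falls off (shortest prefix, ties alphabetical) gets sent to the lowest-numbered state that keeps every Accept/Reject pair distinguishable — a pair clashes when both reach the same state with identical unread suffix — and to a fresh state only if none does.
a: 0a undefined. 0a->0: no, aabbb/abbb meet in 0 with "bbb" left. Open state 1: 0a->1.
b: 0b undefined. 0b->0: no, ab/bab meet in 1 with "b" left. 0b->1: ok.
aa: 1a undefined. 1a->0: no, ab/babb meet in 1 with "b" left. 1a->1: no, aabbb/abbb meet in 1 with "bbb" left. Open state 2: 1a->2.
ab: 1b undefined. 1b->0: no, abbbaaa/baa meet in 2 with "a" left. 1b->1: no, abaa/baa meet in 2 with "a" left. 1b->2: ok.
aaa: 2a undefined. 2a->0: no, abaa/b meet in 1. 2a->1: no, ababa/b meet in 1. 2a->2: no, abaa/aba meet in 2. Open state 3: 2a->3.
aab: 2b undefined. 2b->0: ok.
abaa: 3a undefined. 3a->0: no, abbbaaa/bab meet in 0. 3a->1: no, abbbaaa/b meet in 1. 3a->2: ok.
abab: 3b undefined. 3b->0: no, ababa/b meet in 1. 3b->1: ok.
All examples now run through 4 states with every (state, symbol) defined. Accept strings end in {2}, Reject strings end in {0,1,3}; accept={2}.

states=4 start=0 accept={2} delta: 0a->1 0b->1 1a->2 1b->2 2a->3 2b->0 3a->2 3b->1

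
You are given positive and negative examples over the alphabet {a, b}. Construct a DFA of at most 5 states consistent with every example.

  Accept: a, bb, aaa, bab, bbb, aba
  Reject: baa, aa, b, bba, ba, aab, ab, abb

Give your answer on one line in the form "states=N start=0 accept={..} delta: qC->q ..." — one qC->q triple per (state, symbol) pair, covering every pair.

State merging on the prefix tree: take the shortest (then alphabetical) example prefix whose next move is undefined and point that move at state 0, else 1, else 2, ...; a target is out if some Accept/Reject pair would then sit in one state with the same input left (inseparable). If every existing state is out, open a new one.
a: 0a undefined. 0a->0: no, a/aa meet in 0. Open state 1: 0a->1.
b: 0b undefined. 0b->0: no, a/bba meet in 1. 0b->1: no, a/b meet in 1. Open state 2: 0b->2.
aa: 1a undefined. 1a->0: ok.
ab: 1b undefined. 1b->0: ok.
ba: 2a undefined. 2a->0: no, a/baa meet in 1. 2a->1: no, a/ba meet in 1. 2a->2: ok.
bb: 2b undefined. 2b->0: no, a/bba meet in 1. 2b->1: no, bbb/aa meet in 0. 2b->2: no, bb/baa meet in 2. Open state 3: 2b->3.
bba: 3a undefined. 3a->0: ok.
bbb: 3b undefined. 3b->0: no, bbb/aa meet in 0. 3b->1: ok.
All examples now run through 4 states with every (state, symbol) defined. Accept strings end in {1,3}, Reject strings end in {0,2}; accept={1,3}.

states=4 start=0 accept={1,3} delta: 0a->1 0b->2 1a->0 1b->0 2a->2 2b->3 3a->0 3b->1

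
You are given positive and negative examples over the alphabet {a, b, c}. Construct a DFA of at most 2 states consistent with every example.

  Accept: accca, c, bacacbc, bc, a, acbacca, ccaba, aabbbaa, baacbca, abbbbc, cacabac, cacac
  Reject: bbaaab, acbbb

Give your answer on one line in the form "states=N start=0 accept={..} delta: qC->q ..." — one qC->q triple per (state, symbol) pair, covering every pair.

Fold the examples into a partial DFA from state 0: repeatedly fix the first undefined (state, symbol) met by the shortest-then-alphabetical prefix, trying targets in increasing order and rejecting any under which an Accept and a Reject string meet in one state with the same remainder; add a state when all current targets are rejected. Accepting states are where Accept strings end.
a: 0a undefined. 0a->0: ok.
b: 0b undefined. 0b->0: no, a/bbaaab meet in 0. Open state 1: 0b->1.
c: 0c undefined. 0c->0: ok.
ba: 1a undefined. 1a->0: ok.
bb: 1b undefined. 1b->0: ok.
bc: 1c undefined. 1c->0: ok.
All examples now run through 2 states with every (state, symbol) defined. Accept strings end in {0}, Reject strings end in {1}; accept={0}.

states=2 start=0 accept={0} delta: 0a->0 0b->1 0c->0 1a->0 1b->0 1c->0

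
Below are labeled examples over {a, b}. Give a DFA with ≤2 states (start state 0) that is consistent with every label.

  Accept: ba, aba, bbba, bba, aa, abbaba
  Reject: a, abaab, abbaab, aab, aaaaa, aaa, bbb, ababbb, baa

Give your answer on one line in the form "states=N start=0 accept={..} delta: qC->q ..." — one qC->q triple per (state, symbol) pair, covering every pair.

Grow the machine one transition at a time. Run the examples from 0; the earliest place one falls off (shortest prefix, ties alphabetical) gets sent to the lowest-numbered state that keeps every Accept/Reject pair distinguishable — a pair clashes when both reach the same state with identical unread suffix — and to a fresh state only if none does.
a: 0a undefined. 0a->0: no, aa/a meet in 0. Open state 1: 0a->1.
b: 0b undefined. 0b->0: no, ba/a meet in 1. 0b->1: ok.
aa: 1a undefined. 1a->0: ok.
ab: 1b undefined. 1b->0: no, ba/abbaab meet in 0. 1b->1: ok.
All examples now run through 2 states with every (state, symbol) defined. Accept strings end in {0}, Reject strings end in {1}; accept={0}.

states=2 start=0 accept={0} delta: 0a->1 0b->1 1a->0 1b->1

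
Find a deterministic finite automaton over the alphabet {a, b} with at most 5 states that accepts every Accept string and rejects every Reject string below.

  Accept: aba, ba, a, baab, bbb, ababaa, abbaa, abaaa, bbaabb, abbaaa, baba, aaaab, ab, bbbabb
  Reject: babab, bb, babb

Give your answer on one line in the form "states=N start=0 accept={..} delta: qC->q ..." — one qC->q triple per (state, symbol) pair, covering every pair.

State merging on the prefix tree: take the shortest (then alphabetical) example prefix whose next move is undefined and point that move at state 0, else 1, else 2, ...; a target is out if some Accept/Reject pair would then sit in one state with the same input left (inseparable). If every existing state is out, open a new one.
a: 0a undefined. 0a->0: ok.
b: 0b undefined. 0b->0: no, aba/babab meet in 0. Open state 1: 0b->1.
ba: 1a undefined. 1a->0: no, baab/babab meet in 1. 1a->1: no, baab/bb meet in 1 with "b" left. Open state 2: 1a->2.
bb: 1b undefined. 1b->0: no, a/bb meet in 0. 1b->1: no, bbb/bb meet in 1. 1b->2: no, aba/bb meet in 2. Open state 3: 1b->3.
baa: 2a undefined. 2a->0: ok.
bab: 2b undefined. 2b->0: no, baab/babab meet in 1. 2b->1: no, baab/babab meet in 1. 2b->2: no, aba/babb meet in 2. 2b->3: no, bbb/babb meet in 3 with "b" left. Open state 4: 2b->4.
bba: 3a undefined. 3a->0: no, bbaabb/bb meet in 3. 3a->1: no, bbaabb/babb meet in 4 with "b" left. 3a->2: no, bbaabb/bb meet in 3. 3a->3: no, abbaa/bb meet in 3. 3a->4: ok.
bbb: 3b undefined. 3b->0: no, bbbabb/bb meet in 3. 3b->1: no, bbbabb/babb meet in 4 with "b" left. 3b->2: no, bbbabb/bb meet in 3. 3b->3: no, bbb/bb meet in 3. 3b->4: ok.
baba: 4a undefined. 4a->0: no, baab/babab meet in 1. 4a->1: ok.
babb: 4b undefined. 4b->0: no, a/babb meet in 0. 4b->1: no, baab/babb meet in 1. 4b->2: no, aba/babb meet in 2. 4b->3: ok.
All examples now run through 5 states with every (state, symbol) defined. Accept strings end in {0,1,2,4}, Reject strings end in {3}; accept={0,1,2,4}.

states=5 start=0 accept={0,1,2,4} delta: 0a->0 0b->1 1a->2 1b->3 2a->0 2b->4 3a->4 3b->4 4a->1 4b->3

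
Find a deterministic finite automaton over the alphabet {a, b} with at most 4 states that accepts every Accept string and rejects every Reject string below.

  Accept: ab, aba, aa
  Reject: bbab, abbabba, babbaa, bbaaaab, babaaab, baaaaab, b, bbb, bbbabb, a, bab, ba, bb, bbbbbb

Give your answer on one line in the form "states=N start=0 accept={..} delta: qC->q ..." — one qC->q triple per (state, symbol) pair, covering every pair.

states=4 start=0 accept={0,3} delta: 0a->1 0b->2 1a->0 1b->3 2a->2 2b->2 3a->0 3b->0

State merging on the prefix tree: take the shortest (then alphabetical) example prefix whose next move is undefined and point that move at state 0, else 1, else 2, ...; a target is out if some Accept/Reject pair would then sit in one state with the same input left (inseparable). If every existing state is out, open a new one.
a: 0a undefined. 0a->0: no, ab/b meet in 0 with "b" left. Open state 1: 0a->1.
b: 0b undefined. 0b->0: no, ab/bbab meet in 1 with "b" left. 0b->1: no, ab/bb meet in 1 with "b" left. Open state 2: 0b->2.
aa: 1a undefined. 1a->0: ok.
ab: 1b undefined. 1b->0: no, aba/a meet in 1. 1b->1: no, ab/a meet in 1. 1b->2: no, ab/b meet in 2. Open state 3: 1b->3.
ba: 2a undefined. 2a->0: no, aa/ba meet in 0. 2a->1: no, ab/baaaaab meet in 3. 2a->2: ok.
bb: 2b undefined. 2b->0: no, ab/bbab meet in 3. 2b->1: no, ab/bbaaaab meet in 3. 2b->2: ok.
aba: 3a undefined. 3a->0: ok.
abb: 3b undefined. 3b->0: ok.
All examples now run through 4 states with every (state, symbol) defined. Accept strings end in {0,3}, Reject strings end in {1,2}; accept={0,3}.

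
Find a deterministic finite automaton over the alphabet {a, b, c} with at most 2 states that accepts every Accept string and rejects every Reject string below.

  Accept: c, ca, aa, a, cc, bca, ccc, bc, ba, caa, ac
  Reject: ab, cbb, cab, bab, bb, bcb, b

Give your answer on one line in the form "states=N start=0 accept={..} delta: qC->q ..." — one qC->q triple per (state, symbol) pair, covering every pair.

Grow the machine one transition at a time. Run the examples from 0; the earliest place one falls off (shortest prefix, ties alphabetical) gets sent to the lowest-numbered state that keeps every Accept/Reject pair distinguishable — a pair clashes when both reach the same state with identical unread suffix — and to a fresh state only if none does.
a: 0a undefined. 0a->0: ok.
b: 0b undefined. 0b->0: no, aa/ab meet in 0. Open state 1: 0b->1.
c: 0c undefined. 0c->0: ok.
ba: 1a undefined. 1a->0: ok.
bb: 1b undefined. 1b->0: no, c/cbb meet in 0. 1b->1: ok.
bc: 1c undefined. 1c->0: ok.
All examples now run through 2 states with every (state, symbol) defined. Accept strings end in {0}, Reject strings end in {1}; accept={0}.

states=2 start=0 accept={0} delta: 0a->0 0b->1 0c->0 1a->0 1b->1 1c->0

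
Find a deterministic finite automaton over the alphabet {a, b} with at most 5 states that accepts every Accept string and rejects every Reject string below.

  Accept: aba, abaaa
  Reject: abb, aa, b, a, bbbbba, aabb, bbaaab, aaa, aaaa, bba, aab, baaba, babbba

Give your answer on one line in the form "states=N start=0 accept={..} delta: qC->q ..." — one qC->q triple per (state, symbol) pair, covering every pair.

Fold the examples into a partial DFA from state 0: repeatedly fix the first undefined (state, symbol) met by the shortest-then-alphabetical prefix, trying targets in increasing order and rejecting any under which an Accept and a Reject string meet in one state with the same remainder; add a state when all current targets are rejected. Accepting states are where Accept strings end.
a: 0a undefined. 0a->0: ok.
b: 0b undefined. 0b->0: no, aba/abb meet in 0. Open state 1: 0b->1.
ba: 1a undefined. 1a->0: no, aba/aa meet in 0. 1a->1: no, aba/b meet in 1. Open state 2: 1a->2.
bb: 1b undefined. 1b->0: no, aba/bbbbba meet in 2. 1b->1: no, aba/bbbbba meet in 2. 1b->2: no, aba/abb meet in 2. Open state 3: 1b->3.
baa: 2a undefined. 2a->0: no, aba/baaba meet in 2. 2a->1: ok.
bab: 2b undefined. 2b->0: ok.
bba: 3a undefined. 3a->0: ok.
bbb: 3b undefined. 3b->0: ok.
All examples now run through 4 states with every (state, symbol) defined. Accept strings end in {2}, Reject strings end in {0,1,3}; accept={2}.

states=4 start=0 accept={2} delta: 0a->0 0b->1 1a->2 1b->3 2a->1 2b->0 3a->0 3b->0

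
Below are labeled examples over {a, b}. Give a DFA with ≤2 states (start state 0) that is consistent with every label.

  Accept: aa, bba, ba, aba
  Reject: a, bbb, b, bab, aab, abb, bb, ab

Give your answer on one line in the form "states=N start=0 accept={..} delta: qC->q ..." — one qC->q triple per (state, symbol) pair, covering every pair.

states=2 start=0 accept={0} delta: 0a->1 0b->1 1a->0 1b->1

State merging on the prefix tree: take the shortest (then alphabetical) example prefix whose next move is undefined and point that move at state 0, else 1, else 2, ...; a target is out if some Accept/Reject pair would then sit in one state with the same input left (inseparable). If every existing state is out, open a new one.
a: 0a undefined. 0a->0: no, aa/a meet in 0. Open state 1: 0a->1.
b: 0b undefined. 0b->0: no, bba/a meet in 1. 0b->1: ok.
aa: 1a undefined. 1a->0: ok.
ab: 1b undefined. 1b->0: no, aa/bb meet in 0. 1b->1: ok.
All examples now run through 2 states with every (state, symbol) defined. Accept strings end in {0}, Reject strings end in {1}; accept={0}.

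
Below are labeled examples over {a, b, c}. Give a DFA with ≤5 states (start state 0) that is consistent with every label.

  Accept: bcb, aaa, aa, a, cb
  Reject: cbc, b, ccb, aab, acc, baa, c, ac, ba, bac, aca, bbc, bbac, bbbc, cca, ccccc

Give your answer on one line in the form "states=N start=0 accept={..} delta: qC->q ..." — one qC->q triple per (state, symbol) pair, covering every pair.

states=4 start=0 accept={0} delta: 0a->0 0b->1 0c->2 1a->1 1b->0 1c->1 2a->1 2b->0 2c->3 3a->1 3b->1 3c->0

Grow the machine one transition at a time. Run the examples from 0; the earliest place one falls off (shortest prefix, ties alphabetical) gets sent to the lowest-numbered state that keeps every Accept/Reject pair distinguishable — a pair clashes when both reach the same state with identical unread suffix — and to a fresh state only if none does.
a: 0a undefined. 0a->0: ok.
b: 0b undefined. 0b->0: no, aaa/b meet in 0. Open state 1: 0b->1.
c: 0c undefined. 0c->0: no, aaa/acc meet in 0. 0c->1: no, bcb/ccb meet in 1 with "cb" left. Open state 2: 0c->2.
ba: 1a undefined. 1a->0: no, aaa/baa meet in 0. 1a->1: ok.
bb: 1b undefined. 1b->0: ok.
bc: 1c undefined. 1c->0: no, bcb/b meet in 1. 1c->1: ok.
cb: 2b undefined. 2b->0: ok.
cc: 2c undefined. 2c->0: no, bcb/acc meet in 0. 2c->1: no, bcb/ccb meet in 0. 2c->2: no, bcb/ccb meet in 0. Open state 3: 2c->3.
aca: 2a undefined. 2a->0: no, bcb/aca meet in 0. 2a->1: ok.
cca: 3a undefined. 3a->0: no, bcb/cca meet in 0. 3a->1: ok.
ccb: 3b undefined. 3b->0: no, bcb/ccb meet in 0. 3b->1: ok.
ccc: 3c undefined. 3c->0: ok.
All examples now run through 4 states with every (state, symbol) defined. Accept strings end in {0}, Reject strings end in {1,2,3}; accept={0}.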